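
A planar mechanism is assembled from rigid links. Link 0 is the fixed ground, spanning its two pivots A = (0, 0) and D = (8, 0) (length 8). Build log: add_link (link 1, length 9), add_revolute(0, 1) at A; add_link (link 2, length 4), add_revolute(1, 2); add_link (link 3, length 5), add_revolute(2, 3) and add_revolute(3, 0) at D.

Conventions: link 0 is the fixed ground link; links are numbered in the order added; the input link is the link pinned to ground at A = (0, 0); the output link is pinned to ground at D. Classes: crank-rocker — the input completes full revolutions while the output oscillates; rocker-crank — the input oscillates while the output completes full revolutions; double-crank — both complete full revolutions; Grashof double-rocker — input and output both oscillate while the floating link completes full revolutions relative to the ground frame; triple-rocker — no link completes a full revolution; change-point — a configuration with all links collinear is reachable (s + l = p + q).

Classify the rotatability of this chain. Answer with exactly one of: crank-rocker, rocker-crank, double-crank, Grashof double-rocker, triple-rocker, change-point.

lengths: ground=8, input=9, coupler=4, output=5
sorted: s=4 (shortest), l=9 (longest), p+q=13
s + l = 13 vs p + q = 13
s + l = p + q → change-point (collinear configuration reachable)

change-point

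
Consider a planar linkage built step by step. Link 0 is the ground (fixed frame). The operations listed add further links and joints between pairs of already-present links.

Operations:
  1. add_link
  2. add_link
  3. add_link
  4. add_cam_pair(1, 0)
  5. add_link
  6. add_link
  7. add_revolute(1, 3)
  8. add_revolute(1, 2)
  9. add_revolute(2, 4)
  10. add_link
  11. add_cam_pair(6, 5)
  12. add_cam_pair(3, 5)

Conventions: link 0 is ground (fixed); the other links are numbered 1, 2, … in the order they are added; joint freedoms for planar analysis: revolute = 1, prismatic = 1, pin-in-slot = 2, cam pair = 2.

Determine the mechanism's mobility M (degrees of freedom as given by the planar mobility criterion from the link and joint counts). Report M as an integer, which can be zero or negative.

(L,J1,J2)=(1,0,0); link0 fixed
link1: (2,0,0)
link2: (3,0,0)
link3: (4,0,0)
C 1-0 [J2]: (4,0,1)
link4: (5,0,1)
link5: (6,0,1)
R 1-3 [J1]: (6,1,1)
R 1-2 [J1]: (6,2,1)
R 2-4 [J1]: (6,3,1)
link6: (7,3,1)
C 6-5 [J2]: (7,3,2)
C 3-5 [J2]: (7,3,3)
Grübler: 3·6 − 2·3 − 3 = 9

M = 9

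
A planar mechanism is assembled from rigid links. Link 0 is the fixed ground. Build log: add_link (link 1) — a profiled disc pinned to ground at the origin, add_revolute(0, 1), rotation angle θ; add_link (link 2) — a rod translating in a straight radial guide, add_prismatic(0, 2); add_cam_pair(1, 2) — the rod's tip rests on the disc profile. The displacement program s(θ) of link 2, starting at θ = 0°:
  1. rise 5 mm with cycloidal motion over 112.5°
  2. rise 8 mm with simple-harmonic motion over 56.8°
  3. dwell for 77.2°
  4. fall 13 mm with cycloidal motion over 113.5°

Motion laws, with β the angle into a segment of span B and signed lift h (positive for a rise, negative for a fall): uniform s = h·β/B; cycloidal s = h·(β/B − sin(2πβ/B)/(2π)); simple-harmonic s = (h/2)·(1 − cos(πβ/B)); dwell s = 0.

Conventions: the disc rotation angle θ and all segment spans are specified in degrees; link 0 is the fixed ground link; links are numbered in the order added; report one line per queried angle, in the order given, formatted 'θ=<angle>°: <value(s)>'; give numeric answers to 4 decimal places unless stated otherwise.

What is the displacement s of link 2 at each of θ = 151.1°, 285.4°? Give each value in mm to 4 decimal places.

seg 1 [0°–112.5°] cycloidal, h=5: full span → s += 5 → s = 5.0000
seg 2 [112.5°–169.3°] simple-harmonic, h=8: θ=151.1° here. β=38.6, B=56.8. 8/2·(1 − cos(π·0.6796)) = 6.1388 → s = 11.1388
seg 2 [112.5°–169.3°] simple-harmonic, h=8: full span → s += 8 → s = 13.0000
seg 3 [169.3°–246.5°] dwell: s stays 13.0000
seg 4 [246.5°–360°] cycloidal, h=-13: θ=285.4° here. β=38.9, B=113.5. -13·(0.3427 − sin(2π·0.3427)/(2π)) = -2.7279 → s = 10.2721

θ=151.1°: 11.1388
θ=285.4°: 10.2721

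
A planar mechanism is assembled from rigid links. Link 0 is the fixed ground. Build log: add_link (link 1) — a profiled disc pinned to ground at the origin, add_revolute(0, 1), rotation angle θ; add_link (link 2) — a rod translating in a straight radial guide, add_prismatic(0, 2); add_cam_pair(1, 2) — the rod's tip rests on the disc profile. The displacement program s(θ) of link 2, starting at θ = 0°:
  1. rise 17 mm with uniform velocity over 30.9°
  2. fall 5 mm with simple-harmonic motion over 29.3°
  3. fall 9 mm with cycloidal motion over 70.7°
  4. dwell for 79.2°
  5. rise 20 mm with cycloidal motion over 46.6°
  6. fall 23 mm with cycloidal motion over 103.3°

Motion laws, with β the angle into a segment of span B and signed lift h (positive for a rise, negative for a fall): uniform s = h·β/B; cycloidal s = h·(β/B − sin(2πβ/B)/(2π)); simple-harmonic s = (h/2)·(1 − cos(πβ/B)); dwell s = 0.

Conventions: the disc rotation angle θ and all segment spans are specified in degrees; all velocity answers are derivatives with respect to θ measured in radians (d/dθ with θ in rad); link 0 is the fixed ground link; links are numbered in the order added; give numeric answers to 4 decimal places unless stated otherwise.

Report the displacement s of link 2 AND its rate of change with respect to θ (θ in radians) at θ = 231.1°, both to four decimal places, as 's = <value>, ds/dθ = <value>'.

seg 1 [0°–30.9°] uniform, h=17: full span → s += 17 → s = 17.0000
seg 2 [30.9°–60.2°] simple-harmonic, h=-5: full span → s += -5 → s = 12.0000
seg 3 [60.2°–130.9°] cycloidal, h=-9: full span → s += -9 → s = 3.0000
seg 4 [130.9°–210.1°] dwell: s stays 3.0000
seg 5 [210.1°–256.7°] cycloidal, h=20: θ=231.1° here. β=21, B=46.6. 20·(0.4506 − sin(2π·0.4506)/(2π)) = 8.0415 → s = 11.0415
velocity in seg [210.1°–256.7°] (cycloidal), θ in radians: β = 21° = 0.3665 rad, B = 46.6° = 0.8133 rad; ds/dθ = (h/B)(1 − cos(2πβ/B)) = (20/0.8133)(1 − cos(2π·0.4506)) = 48.007929 mm/rad

s = 11.0415, ds/dθ = 48.0079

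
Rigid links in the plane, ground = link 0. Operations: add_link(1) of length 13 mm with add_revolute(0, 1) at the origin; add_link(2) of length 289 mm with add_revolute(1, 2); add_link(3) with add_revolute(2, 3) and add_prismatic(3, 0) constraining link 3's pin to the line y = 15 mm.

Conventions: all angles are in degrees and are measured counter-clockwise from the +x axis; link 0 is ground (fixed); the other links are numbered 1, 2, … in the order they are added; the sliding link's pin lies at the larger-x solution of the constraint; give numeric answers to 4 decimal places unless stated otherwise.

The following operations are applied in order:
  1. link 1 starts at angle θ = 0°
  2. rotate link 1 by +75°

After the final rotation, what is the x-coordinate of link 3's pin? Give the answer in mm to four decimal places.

geometry: r = 13 mm, L = 289 mm, e = 15 mm; θ starts at 0°
rotate link 1 by +75°: θ ← 0° +75° = 75°
crank pin P = (r cos θ, r sin θ) = (3.364648, 12.557036)
h = r sin θ − e = 12.557036 − 15 = -2.442964
x = r cos θ + √(L² − h²) = 3.364648 + 288.989674 = 292.354322

292.3543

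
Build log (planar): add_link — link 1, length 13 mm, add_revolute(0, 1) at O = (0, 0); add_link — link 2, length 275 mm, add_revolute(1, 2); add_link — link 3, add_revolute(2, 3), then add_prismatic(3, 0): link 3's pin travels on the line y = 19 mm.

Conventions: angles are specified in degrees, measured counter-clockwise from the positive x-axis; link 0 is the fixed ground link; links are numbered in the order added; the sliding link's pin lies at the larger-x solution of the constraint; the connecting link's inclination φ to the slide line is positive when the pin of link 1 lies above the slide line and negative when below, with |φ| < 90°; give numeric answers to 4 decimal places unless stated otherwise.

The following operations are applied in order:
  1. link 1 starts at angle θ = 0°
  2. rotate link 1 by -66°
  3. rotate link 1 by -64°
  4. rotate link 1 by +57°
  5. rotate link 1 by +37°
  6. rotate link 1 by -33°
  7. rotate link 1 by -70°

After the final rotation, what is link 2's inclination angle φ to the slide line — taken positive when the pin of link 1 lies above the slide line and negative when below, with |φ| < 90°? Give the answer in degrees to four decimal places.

geometry: r = 13 mm, L = 275 mm, e = 19 mm; θ starts at 0°
rotate link 1 by -66°: θ ← 0° -66° = -66°
rotate link 1 by -64°: θ ← -66° -64° = -130°
rotate link 1 by +57°: θ ← -130° +57° = -73°
rotate link 1 by +37°: θ ← -73° +37° = -36°
rotate link 1 by -33°: θ ← -36° -33° = -69°
rotate link 1 by -70°: θ ← -69° -70° = -139°
h = r sin θ − e = -8.528767 − 19 = -27.528767
sin φ = h / L = -27.528767 / 275 = -0.10010461
φ = arcsin(-0.10010461) = -5.745194°

-5.7452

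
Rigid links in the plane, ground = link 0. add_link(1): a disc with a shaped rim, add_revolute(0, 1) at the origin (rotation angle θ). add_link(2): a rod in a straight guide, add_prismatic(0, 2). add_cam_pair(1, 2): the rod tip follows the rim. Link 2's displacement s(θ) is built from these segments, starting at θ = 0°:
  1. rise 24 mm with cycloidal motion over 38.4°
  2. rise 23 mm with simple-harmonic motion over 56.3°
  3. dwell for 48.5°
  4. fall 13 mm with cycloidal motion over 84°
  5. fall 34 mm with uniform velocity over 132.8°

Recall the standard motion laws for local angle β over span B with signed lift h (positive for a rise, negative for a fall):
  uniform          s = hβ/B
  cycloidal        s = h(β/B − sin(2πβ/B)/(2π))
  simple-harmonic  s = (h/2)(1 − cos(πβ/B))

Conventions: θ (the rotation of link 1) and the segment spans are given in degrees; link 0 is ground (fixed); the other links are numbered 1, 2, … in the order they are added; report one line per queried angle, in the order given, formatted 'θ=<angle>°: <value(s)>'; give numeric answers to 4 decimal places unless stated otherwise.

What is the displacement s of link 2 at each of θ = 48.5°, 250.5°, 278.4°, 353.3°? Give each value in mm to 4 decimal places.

segment 1 (0° to 38.4°, cycloidal, h = 24) is passed completely: s = 0.0000 + (24) = 24.0000
θ = 48.5° falls in segment 2 (38.4° to 94.7°, simple-harmonic, h = 23): β = 48.5 − 38.4 = 10.1°, B = 56.3°; Δs = 23/2·(1 − cos(π·0.1794)) = 1.7786; s = 24.0000 + 1.7786 = 25.7786
segment 2 (38.4° to 94.7°, simple-harmonic, h = 23) is passed completely: s = 24.0000 + (23) = 47.0000
segment 3 (94.7° to 143.2°, dwell): s unchanged at 47.0000
segment 4 (143.2° to 227.2°, cycloidal, h = -13) is passed completely: s = 47.0000 + (-13) = 34.0000
θ = 250.5° falls in segment 5 (227.2° to 360°, uniform, h = -34): β = 250.5 − 227.2 = 23.3°, B = 132.8°; Δs = -34·23.3/132.8 = -5.9654; s = 34.0000 − 5.9654 = 28.0346
θ = 278.4° falls in segment 5 (227.2° to 360°, uniform, h = -34): β = 278.4 − 227.2 = 51.2°, B = 132.8°; Δs = -34·51.2/132.8 = -13.1084; s = 34.0000 − 13.1084 = 20.8916
θ = 353.3° falls in segment 5 (227.2° to 360°, uniform, h = -34): β = 353.3 − 227.2 = 126.1°, B = 132.8°; Δs = -34·126.1/132.8 = -32.2846; s = 34.0000 − 32.2846 = 1.7154

θ=48.5°: 25.7786
θ=250.5°: 28.0346
θ=278.4°: 20.8916
θ=353.3°: 1.7154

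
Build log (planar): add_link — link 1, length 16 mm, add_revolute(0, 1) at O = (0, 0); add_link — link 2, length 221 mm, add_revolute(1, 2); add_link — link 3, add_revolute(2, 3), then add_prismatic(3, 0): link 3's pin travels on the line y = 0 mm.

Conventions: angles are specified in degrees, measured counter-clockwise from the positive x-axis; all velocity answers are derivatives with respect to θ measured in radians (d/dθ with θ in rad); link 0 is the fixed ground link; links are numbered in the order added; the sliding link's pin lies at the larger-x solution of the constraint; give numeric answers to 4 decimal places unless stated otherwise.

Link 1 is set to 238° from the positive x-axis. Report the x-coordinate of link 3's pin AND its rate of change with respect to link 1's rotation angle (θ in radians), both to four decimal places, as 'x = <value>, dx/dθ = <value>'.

geometry: r = 16 mm, L = 221 mm, e = 0 mm
crank pin P = (r cos θ, r sin θ) = (-8.478708, -13.568770)
h = r sin θ − e = -13.568770 − 0 = -13.568770
x = r cos θ + √(L² − h²) = -8.478708 + 220.583065 = 212.104357
dx/dθ = −r sin θ − h·r cos θ/√(L² − h²) (θ in radians; h = -13.568770) = 13.047217

x = 212.1044, dx/dθ = 13.0472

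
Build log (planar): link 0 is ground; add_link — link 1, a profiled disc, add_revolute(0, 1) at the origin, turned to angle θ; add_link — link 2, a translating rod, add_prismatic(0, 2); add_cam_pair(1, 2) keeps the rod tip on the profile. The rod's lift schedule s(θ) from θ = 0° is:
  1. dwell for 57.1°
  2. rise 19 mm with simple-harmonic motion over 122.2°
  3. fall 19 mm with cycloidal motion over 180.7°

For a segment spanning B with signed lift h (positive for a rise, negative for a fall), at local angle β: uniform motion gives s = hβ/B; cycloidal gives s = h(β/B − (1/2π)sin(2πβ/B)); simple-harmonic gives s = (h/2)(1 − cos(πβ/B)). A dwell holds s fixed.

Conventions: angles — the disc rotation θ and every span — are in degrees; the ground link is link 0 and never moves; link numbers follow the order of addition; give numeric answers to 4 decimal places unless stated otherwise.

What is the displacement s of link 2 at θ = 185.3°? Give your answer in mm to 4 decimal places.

seg 1 [0°–57.1°] dwell: s stays 0.0000
seg 2 [57.1°–179.3°] simple-harmonic, h=19: full span → s += 19 → s = 19.0000
seg 3 [179.3°–360°] cycloidal, h=-19: θ=185.3° here. β=6, B=180.7. -19·(0.0332 − sin(2π·0.0332)/(2π)) = -0.0046 → s = 18.9954

18.9954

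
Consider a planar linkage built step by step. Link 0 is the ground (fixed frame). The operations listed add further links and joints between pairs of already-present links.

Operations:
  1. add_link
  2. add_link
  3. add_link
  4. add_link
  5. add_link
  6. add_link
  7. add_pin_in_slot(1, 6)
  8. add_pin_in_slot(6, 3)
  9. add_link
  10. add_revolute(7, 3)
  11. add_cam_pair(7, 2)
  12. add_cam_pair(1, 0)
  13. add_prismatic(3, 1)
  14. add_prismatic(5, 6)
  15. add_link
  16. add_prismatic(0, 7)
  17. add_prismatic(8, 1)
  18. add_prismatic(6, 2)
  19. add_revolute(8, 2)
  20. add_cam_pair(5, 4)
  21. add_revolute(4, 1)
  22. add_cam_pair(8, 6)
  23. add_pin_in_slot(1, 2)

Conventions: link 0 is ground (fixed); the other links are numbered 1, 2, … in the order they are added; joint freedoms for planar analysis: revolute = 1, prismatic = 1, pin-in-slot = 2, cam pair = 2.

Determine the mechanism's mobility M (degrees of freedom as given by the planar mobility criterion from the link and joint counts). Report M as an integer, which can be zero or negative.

L=1 J1=0 J2=0
add link → L=2 J1=0 J2=0
add link → L=3 J1=0 J2=0
add link → L=4 J1=0 J2=0
add link → L=5 J1=0 J2=0
add link → L=6 J1=0 J2=0
add link → L=7 J1=0 J2=0
PS@1,6 dof=2 J2 → L=7 J1=0 J2=1
PS@6,3 dof=2 J2 → L=7 J1=0 J2=2
add link → L=8 J1=0 J2=2
R@7,3 dof=1 J1 → L=8 J1=1 J2=2
C@7,2 dof=2 J2 → L=8 J1=1 J2=3
C@1,0 dof=2 J2 → L=8 J1=1 J2=4
P@3,1 dof=1 J1 → L=8 J1=2 J2=4
P@5,6 dof=1 J1 → L=8 J1=3 J2=4
add link → L=9 J1=3 J2=4
P@0,7 dof=1 J1 → L=9 J1=4 J2=4
P@8,1 dof=1 J1 → L=9 J1=5 J2=4
P@6,2 dof=1 J1 → L=9 J1=6 J2=4
R@8,2 dof=1 J1 → L=9 J1=7 J2=4
C@5,4 dof=2 J2 → L=9 J1=7 J2=5
R@4,1 dof=1 J1 → L=9 J1=8 J2=5
C@8,6 dof=2 J2 → L=9 J1=8 J2=6
PS@1,2 dof=2 J2 → L=9 J1=8 J2=7
M=3(L−1)−2J1−J2=3·8−2·8−7=1

M = 1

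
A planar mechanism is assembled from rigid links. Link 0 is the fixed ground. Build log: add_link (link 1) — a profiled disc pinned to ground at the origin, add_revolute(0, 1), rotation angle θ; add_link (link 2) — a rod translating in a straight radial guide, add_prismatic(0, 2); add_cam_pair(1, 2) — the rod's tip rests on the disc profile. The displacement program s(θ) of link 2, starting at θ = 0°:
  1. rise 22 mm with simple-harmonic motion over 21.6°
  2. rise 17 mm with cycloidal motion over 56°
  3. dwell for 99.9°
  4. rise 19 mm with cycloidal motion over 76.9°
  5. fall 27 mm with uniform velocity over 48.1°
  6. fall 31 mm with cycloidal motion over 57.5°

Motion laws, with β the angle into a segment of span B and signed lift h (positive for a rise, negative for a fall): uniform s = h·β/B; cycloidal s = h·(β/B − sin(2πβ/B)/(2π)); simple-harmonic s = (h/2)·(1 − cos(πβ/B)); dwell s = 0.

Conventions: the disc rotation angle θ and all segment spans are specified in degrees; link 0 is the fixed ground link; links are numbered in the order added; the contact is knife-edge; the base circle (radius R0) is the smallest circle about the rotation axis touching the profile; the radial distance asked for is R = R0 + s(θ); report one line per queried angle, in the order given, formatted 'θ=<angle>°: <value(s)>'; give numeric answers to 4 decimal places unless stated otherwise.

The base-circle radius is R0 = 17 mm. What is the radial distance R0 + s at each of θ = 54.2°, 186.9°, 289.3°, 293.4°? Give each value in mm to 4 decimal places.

seg 1 [0°–21.6°] simple-harmonic, h=22: full span → s += 22 → s = 22.0000
seg 2 [21.6°–77.6°] cycloidal, h=17: θ=54.2° here. β=32.6, B=56. 17·(0.5821 − sin(2π·0.5821)/(2π)) = 11.2317 → s = 33.2317
seg 2 [21.6°–77.6°] cycloidal, h=17: full span → s += 17 → s = 39.0000
seg 3 [77.6°–177.5°] dwell: s stays 39.0000
seg 4 [177.5°–254.4°] cycloidal, h=19: θ=186.9° here. β=9.4, B=76.9. 19·(0.1222 − sin(2π·0.1222)/(2π)) = 0.2217 → s = 39.2217
seg 4 [177.5°–254.4°] cycloidal, h=19: full span → s += 19 → s = 58.0000
seg 5 [254.4°–302.5°] uniform, h=-27: θ=289.3° here. β=34.9, B=48.1. -27·34.9/48.1 = -19.5904 → s = 38.4096
seg 5 [254.4°–302.5°] uniform, h=-27: θ=293.4° here. β=39, B=48.1. -27·39/48.1 = -21.8919 → s = 36.1081
θ=54.2°: R = R0 + s = 17 + 33.2317 = 50.2317
θ=186.9°: R = R0 + s = 17 + 39.2217 = 56.2217
θ=289.3°: R = R0 + s = 17 + 38.4096 = 55.4096
θ=293.4°: R = R0 + s = 17 + 36.1081 = 53.1081

θ=54.2°: 50.2317
θ=186.9°: 56.2217
θ=289.3°: 55.4096
θ=293.4°: 53.1081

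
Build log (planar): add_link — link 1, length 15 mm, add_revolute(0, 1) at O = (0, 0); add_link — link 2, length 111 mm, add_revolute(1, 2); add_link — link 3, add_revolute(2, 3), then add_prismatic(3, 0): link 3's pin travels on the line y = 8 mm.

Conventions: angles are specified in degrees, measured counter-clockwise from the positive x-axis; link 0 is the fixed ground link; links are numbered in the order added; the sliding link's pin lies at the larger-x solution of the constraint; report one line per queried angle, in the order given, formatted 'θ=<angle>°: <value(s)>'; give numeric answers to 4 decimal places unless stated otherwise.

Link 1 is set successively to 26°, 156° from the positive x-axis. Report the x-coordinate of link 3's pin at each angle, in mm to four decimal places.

geometry: r = 15 mm, L = 111 mm, e = 8 mm
θ=26°: crank pin P = (r cos θ, r sin θ) = (13.481911, 6.575567)
θ=26°: h = r sin θ − e = 6.575567 − 8 = -1.424433
θ=26°: x = r cos θ + √(L² − h²) = 13.481911 + 110.990860 = 124.472771
θ=156°: crank pin P = (r cos θ, r sin θ) = (-13.703182, 6.101050)
θ=156°: h = r sin θ − e = 6.101050 − 8 = -1.898950
θ=156°: x = r cos θ + √(L² − h²) = -13.703182 + 110.983756 = 97.280574

θ=26°: 124.4728
θ=156°: 97.2806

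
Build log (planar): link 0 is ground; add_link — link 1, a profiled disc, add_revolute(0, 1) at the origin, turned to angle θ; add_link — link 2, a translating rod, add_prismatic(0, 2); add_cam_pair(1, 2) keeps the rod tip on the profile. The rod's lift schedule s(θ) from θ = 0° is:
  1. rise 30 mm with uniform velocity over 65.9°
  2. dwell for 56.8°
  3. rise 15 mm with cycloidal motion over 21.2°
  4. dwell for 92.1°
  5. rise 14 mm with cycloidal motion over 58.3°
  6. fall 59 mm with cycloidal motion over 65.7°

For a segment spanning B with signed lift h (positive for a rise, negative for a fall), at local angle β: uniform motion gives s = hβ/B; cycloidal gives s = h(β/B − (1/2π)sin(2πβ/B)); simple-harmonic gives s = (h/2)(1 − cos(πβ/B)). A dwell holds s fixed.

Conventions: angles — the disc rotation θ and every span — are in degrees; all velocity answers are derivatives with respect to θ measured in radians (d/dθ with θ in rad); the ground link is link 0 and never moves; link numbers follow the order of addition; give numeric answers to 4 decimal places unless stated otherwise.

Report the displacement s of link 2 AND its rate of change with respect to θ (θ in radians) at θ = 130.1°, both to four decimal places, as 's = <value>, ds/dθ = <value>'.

seg 1 [0°–65.9°] uniform, h=30: full span → s += 30 → s = 30.0000
seg 2 [65.9°–122.7°] dwell: s stays 30.0000
seg 3 [122.7°–143.9°] cycloidal, h=15: θ=130.1° here. β=7.4, B=21.2. 15·(0.3491 − sin(2π·0.3491)/(2π)) = 3.2962 → s = 33.2962
velocity in seg [122.7°–143.9°] (cycloidal), θ in radians: β = 7.4° = 0.1292 rad, B = 21.2° = 0.3700 rad; ds/dθ = (h/B)(1 − cos(2πβ/B)) = (15/0.3700)(1 − cos(2π·0.3491)) = 64.173144 mm/rad

s = 33.2962, ds/dθ = 64.1731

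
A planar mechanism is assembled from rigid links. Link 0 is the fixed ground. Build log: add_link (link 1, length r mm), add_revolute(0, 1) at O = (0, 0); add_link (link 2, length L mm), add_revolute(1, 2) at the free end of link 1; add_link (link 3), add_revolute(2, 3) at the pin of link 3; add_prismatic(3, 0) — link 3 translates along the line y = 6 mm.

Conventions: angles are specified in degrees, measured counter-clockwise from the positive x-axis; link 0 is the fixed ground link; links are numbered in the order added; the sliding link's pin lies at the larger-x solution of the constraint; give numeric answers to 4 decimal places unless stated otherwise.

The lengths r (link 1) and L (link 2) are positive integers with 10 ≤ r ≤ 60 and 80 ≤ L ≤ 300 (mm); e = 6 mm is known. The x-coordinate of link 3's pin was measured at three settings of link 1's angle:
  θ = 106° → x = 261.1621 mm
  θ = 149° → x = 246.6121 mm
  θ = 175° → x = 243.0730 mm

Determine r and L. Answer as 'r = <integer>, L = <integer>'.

constraint per measurement: (x − r cos θ)² + (r sin θ − e)² = L²
subtracting the θ₁ and θ₂ equations cancels the r² and L² terms:
r = (x₁² − x₂²) / (2[(x₁cos θ₁ + e sin θ₁) − (x₂cos θ₂ + e sin θ₂)]) = 26.0000 → r = 26
L² = (x₁ − r cos θ₁)² + (r sin θ₁ − e)² = 72361.0024 → L = 269.0000 → L = 269
check at θ₃=175°: x = 243.0730 (printed 243.0730) ✓

r = 26, L = 269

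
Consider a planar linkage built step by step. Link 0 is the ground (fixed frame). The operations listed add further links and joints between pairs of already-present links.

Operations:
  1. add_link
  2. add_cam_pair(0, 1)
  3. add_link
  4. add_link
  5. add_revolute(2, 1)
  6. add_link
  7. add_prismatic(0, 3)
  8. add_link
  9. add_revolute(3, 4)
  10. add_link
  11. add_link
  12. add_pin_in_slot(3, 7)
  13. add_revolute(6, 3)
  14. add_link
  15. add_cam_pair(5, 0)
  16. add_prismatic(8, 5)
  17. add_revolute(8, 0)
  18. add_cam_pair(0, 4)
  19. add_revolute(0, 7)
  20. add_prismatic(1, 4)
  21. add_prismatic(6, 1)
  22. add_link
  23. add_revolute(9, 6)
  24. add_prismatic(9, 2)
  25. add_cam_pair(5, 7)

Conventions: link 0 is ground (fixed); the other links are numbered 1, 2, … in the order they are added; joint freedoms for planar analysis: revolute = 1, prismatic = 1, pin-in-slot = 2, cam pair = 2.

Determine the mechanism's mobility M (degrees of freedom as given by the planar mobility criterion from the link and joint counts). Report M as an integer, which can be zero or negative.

L=1 J1=0 J2=0
add link → L=2 J1=0 J2=0
C@0,1 dof=2 J2 → L=2 J1=0 J2=1
add link → L=3 J1=0 J2=1
add link → L=4 J1=0 J2=1
R@2,1 dof=1 J1 → L=4 J1=1 J2=1
add link → L=5 J1=1 J2=1
P@0,3 dof=1 J1 → L=5 J1=2 J2=1
add link → L=6 J1=2 J2=1
R@3,4 dof=1 J1 → L=6 J1=3 J2=1
add link → L=7 J1=3 J2=1
add link → L=8 J1=3 J2=1
PS@3,7 dof=2 J2 → L=8 J1=3 J2=2
R@6,3 dof=1 J1 → L=8 J1=4 J2=2
add link → L=9 J1=4 J2=2
C@5,0 dof=2 J2 → L=9 J1=4 J2=3
P@8,5 dof=1 J1 → L=9 J1=5 J2=3
R@8,0 dof=1 J1 → L=9 J1=6 J2=3
C@0,4 dof=2 J2 → L=9 J1=6 J2=4
R@0,7 dof=1 J1 → L=9 J1=7 J2=4
P@1,4 dof=1 J1 → L=9 J1=8 J2=4
P@6,1 dof=1 J1 → L=9 J1=9 J2=4
add link → L=10 J1=9 J2=4
R@9,6 dof=1 J1 → L=10 J1=10 J2=4
P@9,2 dof=1 J1 → L=10 J1=11 J2=4
C@5,7 dof=2 J2 → L=10 J1=11 J2=5
M=3(L−1)−2J1−J2=3·9−2·11−5=0

M = 0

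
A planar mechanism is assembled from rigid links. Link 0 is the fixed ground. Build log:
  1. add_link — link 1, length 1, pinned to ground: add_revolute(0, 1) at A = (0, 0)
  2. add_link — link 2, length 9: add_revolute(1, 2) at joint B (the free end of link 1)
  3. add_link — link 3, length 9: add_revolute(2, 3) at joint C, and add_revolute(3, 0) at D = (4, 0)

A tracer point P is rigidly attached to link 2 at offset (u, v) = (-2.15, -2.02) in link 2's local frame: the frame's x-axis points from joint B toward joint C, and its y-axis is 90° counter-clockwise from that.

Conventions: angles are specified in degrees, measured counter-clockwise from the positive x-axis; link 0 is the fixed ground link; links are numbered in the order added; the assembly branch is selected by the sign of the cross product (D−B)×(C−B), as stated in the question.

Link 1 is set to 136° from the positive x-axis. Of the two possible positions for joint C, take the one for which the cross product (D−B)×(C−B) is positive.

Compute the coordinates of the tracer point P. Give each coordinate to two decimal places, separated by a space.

A=(0,0), D=(4.00,0)
B = A + 1.00·(cos136°, sin136°) = (-0.7193, 0.6947)
|BD| = 4.7702
circle(B,9.00) ∩ circle(D,9.00): a=2.3851, h=8.6782
  candidates: C₊=(2.9041,8.9330) cross=41.397; C₋=(0.3766,-8.2384) cross=-41.397
  branch + wants cross > 0 → take C=(2.9041,8.9330) (cross=41.397)
ex = (C−B)/|BC| = (0.4026,0.9154); ey = (-0.9154,0.4026)
P = B + -2.15·ex + -2.02·ey = (0.2641,-2.0867)

0.26 -2.09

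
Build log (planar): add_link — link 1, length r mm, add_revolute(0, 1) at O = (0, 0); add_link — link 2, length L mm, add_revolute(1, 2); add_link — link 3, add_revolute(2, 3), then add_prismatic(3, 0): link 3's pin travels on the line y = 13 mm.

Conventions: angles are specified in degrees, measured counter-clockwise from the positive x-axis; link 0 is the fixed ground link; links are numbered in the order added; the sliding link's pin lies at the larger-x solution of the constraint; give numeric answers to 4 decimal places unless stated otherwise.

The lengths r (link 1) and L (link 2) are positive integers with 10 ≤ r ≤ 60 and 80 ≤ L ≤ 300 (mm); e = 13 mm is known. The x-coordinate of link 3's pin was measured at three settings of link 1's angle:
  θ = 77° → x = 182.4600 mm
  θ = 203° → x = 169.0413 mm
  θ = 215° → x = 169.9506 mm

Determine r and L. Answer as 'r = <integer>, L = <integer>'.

constraint per measurement: (x − r cos θ)² + (r sin θ − e)² = L²
subtracting the θ₁ and θ₂ equations cancels the r² and L² terms:
r = (x₁² − x₂²) / (2[(x₁cos θ₁ + e sin θ₁) − (x₂cos θ₂ + e sin θ₂)]) = 11.0000 → r = 11
L² = (x₁ − r cos θ₁)² + (r sin θ₁ − e)² = 32400.0012 → L = 180.0000 → L = 180
check at θ₃=215°: x = 169.9506 (printed 169.9506) ✓

r = 11, L = 180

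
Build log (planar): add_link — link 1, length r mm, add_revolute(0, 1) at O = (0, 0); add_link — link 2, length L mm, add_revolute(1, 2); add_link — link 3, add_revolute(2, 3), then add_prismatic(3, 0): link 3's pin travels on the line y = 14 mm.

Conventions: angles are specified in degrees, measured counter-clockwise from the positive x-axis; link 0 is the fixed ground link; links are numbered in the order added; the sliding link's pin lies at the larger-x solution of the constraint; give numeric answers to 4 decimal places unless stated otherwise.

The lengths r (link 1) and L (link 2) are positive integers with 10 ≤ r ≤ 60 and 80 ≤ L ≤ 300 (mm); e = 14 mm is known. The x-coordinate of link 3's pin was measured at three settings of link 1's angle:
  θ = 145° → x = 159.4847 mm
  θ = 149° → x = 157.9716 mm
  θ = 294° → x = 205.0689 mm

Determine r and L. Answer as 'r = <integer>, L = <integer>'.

constraint per measurement: (x − r cos θ)² + (r sin θ − e)² = L²
subtracting the θ₁ and θ₂ equations cancels the r² and L² terms:
r = (x₁² − x₂²) / (2[(x₁cos θ₁ + e sin θ₁) − (x₂cos θ₂ + e sin θ₂)]) = 42.9998 → r = 43
L² = (x₁ − r cos θ₁)² + (r sin θ₁ − e)² = 38025.0143 → L = 195.0000 → L = 195
check at θ₃=294°: x = 205.0689 (printed 205.0689) ✓

r = 43, L = 195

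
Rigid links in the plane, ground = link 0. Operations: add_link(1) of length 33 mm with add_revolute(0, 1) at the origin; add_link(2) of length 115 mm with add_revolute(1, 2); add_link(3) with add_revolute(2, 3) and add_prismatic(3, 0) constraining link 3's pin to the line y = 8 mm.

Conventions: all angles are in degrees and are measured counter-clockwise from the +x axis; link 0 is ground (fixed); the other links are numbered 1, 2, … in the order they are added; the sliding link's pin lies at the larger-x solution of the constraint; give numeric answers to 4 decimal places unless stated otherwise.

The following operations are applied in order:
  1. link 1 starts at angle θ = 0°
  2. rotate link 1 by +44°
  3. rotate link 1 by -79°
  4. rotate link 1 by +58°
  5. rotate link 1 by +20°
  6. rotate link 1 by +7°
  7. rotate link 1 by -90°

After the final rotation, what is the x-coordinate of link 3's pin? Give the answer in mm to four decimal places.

geometry: r = 33 mm, L = 115 mm, e = 8 mm; θ starts at 0°
rotate link 1 by +44°: θ ← 0° +44° = 44°
rotate link 1 by -79°: θ ← 44° -79° = -35°
rotate link 1 by +58°: θ ← -35° +58° = 23°
rotate link 1 by +20°: θ ← 23° +20° = 43°
rotate link 1 by +7°: θ ← 43° +7° = 50°
rotate link 1 by -90°: θ ← 50° -90° = -40°
crank pin P = (r cos θ, r sin θ) = (25.279467, -21.211991)
h = r sin θ − e = -21.211991 − 8 = -29.211991
x = r cos θ + √(L² − h²) = 25.279467 + 111.227962 = 136.507429

136.5074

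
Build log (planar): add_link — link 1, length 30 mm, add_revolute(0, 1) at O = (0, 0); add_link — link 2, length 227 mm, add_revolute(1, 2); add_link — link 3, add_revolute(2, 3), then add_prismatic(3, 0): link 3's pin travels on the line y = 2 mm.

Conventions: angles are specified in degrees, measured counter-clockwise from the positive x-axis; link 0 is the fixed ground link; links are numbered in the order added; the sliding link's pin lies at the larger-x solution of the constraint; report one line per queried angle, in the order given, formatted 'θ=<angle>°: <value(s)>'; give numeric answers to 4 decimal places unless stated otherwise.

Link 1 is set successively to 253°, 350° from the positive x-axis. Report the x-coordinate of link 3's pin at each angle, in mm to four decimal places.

geometry: r = 30 mm, L = 227 mm, e = 2 mm
θ=253°: crank pin P = (r cos θ, r sin θ) = (-8.771151, -28.689143)
θ=253°: h = r sin θ − e = -28.689143 − 2 = -30.689143
θ=253°: x = r cos θ + √(L² − h²) = -8.771151 + 224.915932 = 216.144781
θ=350°: crank pin P = (r cos θ, r sin θ) = (29.544233, -5.209445)
θ=350°: h = r sin θ − e = -5.209445 − 2 = -7.209445
θ=350°: x = r cos θ + √(L² − h²) = 29.544233 + 226.885486 = 256.429719

θ=253°: 216.1448
θ=350°: 256.4297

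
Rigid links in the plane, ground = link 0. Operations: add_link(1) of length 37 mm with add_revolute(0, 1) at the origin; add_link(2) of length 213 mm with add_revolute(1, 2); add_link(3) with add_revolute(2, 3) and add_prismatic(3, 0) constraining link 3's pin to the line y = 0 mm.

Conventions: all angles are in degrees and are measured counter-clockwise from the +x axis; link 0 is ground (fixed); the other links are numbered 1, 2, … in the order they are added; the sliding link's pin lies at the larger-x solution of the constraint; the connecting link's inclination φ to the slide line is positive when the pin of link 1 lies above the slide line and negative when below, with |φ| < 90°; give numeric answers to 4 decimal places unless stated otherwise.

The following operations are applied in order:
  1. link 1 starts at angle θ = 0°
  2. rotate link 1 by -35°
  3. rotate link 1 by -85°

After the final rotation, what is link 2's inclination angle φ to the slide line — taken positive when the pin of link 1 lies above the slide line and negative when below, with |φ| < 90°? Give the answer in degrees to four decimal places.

geometry: r = 37 mm, L = 213 mm, e = 0 mm; θ starts at 0°
rotate link 1 by -35°: θ ← 0° -35° = -35°
rotate link 1 by -85°: θ ← -35° -85° = -120°
h = r sin θ − e = -32.042940 − 0 = -32.042940
sin φ = h / L = -32.042940 / 213 = -0.15043634
φ = arcsin(-0.15043634) = -8.652214°

-8.6522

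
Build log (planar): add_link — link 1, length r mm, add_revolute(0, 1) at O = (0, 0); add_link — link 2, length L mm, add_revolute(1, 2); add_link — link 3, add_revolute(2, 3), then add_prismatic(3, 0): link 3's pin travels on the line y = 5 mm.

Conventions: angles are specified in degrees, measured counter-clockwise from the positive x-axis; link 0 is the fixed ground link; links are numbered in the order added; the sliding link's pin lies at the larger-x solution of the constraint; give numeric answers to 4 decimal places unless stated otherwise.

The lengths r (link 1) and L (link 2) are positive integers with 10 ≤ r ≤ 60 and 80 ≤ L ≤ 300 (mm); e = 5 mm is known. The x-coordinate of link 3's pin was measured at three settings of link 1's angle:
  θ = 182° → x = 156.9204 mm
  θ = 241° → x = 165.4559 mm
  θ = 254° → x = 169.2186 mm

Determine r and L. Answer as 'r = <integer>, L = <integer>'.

constraint per measurement: (x − r cos θ)² + (r sin θ − e)² = L²
subtracting the θ₁ and θ₂ equations cancels the r² and L² terms:
r = (x₁² − x₂²) / (2[(x₁cos θ₁ + e sin θ₁) − (x₂cos θ₂ + e sin θ₂)]) = 19.0000 → r = 19
L² = (x₁ − r cos θ₁)² + (r sin θ₁ − e)² = 30975.9856 → L = 176.0000 → L = 176
check at θ₃=254°: x = 169.2186 (printed 169.2186) ✓

r = 19, L = 176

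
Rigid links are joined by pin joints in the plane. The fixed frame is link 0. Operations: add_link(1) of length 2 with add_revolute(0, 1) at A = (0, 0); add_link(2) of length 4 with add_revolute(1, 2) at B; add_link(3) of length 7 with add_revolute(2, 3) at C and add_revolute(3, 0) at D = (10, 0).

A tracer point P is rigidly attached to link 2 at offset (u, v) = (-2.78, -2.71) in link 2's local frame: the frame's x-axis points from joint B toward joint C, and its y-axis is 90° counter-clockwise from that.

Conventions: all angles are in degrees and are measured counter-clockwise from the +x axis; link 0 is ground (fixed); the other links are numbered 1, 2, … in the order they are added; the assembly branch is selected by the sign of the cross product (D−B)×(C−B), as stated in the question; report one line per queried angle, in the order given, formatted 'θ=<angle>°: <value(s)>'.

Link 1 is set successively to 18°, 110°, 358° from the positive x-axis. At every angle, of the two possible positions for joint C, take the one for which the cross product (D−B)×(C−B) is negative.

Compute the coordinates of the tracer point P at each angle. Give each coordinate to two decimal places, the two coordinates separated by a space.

A=(0,0), D=(10.00,0)
θ=18°: B = A + 2.00·(cos18°, sin18°) = (1.9021, 0.6180)
θ=18°: |BD| = 8.1214
θ=18°: circle(B,4.00) ∩ circle(D,7.00): a=2.0291, h=3.4472
θ=18°:   candidates: C₊=(4.1876,3.9008) cross=27.996; C₋=(3.6630,-2.9735) cross=-27.996
θ=18°:   branch - wants cross < 0 → take C=(3.6630,-2.9735) (cross=-27.996)
θ=18°: ex = (C−B)/|BC| = (0.4402,-0.8979); ey = (0.8979,0.4402)
θ=18°: P = B + -2.78·ex + -2.71·ey = (-1.7550,1.9212)
θ=110°: B = A + 2.00·(cos110°, sin110°) = (-0.6840, 1.8794)
θ=110°: |BD| = 10.8481
θ=110°: circle(B,4.00) ∩ circle(D,7.00): a=3.9030, h=0.8754
θ=110°:   candidates: C₊=(3.3116,2.0654) cross=9.496; C₋=(3.0083,0.3410) cross=-9.496
θ=110°:   branch - wants cross < 0 → take C=(3.0083,0.3410) (cross=-9.496)
θ=110°: ex = (C−B)/|BC| = (0.9231,-0.3846); ey = (0.3846,0.9231)
θ=110°: P = B + -2.78·ex + -2.71·ey = (-4.2925,0.4470)
θ=358°: B = A + 2.00·(cos358°, sin358°) = (1.9988, -0.0698)
θ=358°: |BD| = 8.0015
θ=358°: circle(B,4.00) ∩ circle(D,7.00): a=1.9387, h=3.4988
θ=358°:   candidates: C₊=(3.9068,3.4458) cross=27.996; C₋=(3.9679,-3.5516) cross=-27.996
θ=358°:   branch - wants cross < 0 → take C=(3.9679,-3.5516) (cross=-27.996)
θ=358°: ex = (C−B)/|BC| = (0.4923,-0.8704); ey = (0.8704,0.4923)
θ=358°: P = B + -2.78·ex + -2.71·ey = (-1.7286,1.0160)

θ=18°: -1.75 1.92
θ=110°: -4.29 0.45
θ=358°: -1.73 1.02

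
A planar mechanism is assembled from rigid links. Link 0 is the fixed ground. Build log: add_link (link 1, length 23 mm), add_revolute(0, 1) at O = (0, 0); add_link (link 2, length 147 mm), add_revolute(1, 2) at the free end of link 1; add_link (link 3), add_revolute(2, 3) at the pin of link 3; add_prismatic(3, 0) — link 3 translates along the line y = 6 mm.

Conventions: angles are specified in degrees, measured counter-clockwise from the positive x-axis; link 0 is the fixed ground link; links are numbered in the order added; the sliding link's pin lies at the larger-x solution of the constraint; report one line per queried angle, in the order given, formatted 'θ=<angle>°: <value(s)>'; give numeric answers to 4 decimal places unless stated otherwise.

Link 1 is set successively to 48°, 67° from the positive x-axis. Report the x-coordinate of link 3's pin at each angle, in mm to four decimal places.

geometry: r = 23 mm, L = 147 mm, e = 6 mm
θ=48°: crank pin P = (r cos θ, r sin θ) = (15.390004, 17.092331)
θ=48°: h = r sin θ − e = 17.092331 − 6 = 11.092331
θ=48°: x = r cos θ + √(L² − h²) = 15.390004 + 146.580900 = 161.970904
θ=67°: crank pin P = (r cos θ, r sin θ) = (8.986816, 21.171612)
θ=67°: h = r sin θ − e = 21.171612 − 6 = 15.171612
θ=67°: x = r cos θ + √(L² − h²) = 8.986816 + 146.214986 = 155.201802

θ=48°: 161.9709
θ=67°: 155.2018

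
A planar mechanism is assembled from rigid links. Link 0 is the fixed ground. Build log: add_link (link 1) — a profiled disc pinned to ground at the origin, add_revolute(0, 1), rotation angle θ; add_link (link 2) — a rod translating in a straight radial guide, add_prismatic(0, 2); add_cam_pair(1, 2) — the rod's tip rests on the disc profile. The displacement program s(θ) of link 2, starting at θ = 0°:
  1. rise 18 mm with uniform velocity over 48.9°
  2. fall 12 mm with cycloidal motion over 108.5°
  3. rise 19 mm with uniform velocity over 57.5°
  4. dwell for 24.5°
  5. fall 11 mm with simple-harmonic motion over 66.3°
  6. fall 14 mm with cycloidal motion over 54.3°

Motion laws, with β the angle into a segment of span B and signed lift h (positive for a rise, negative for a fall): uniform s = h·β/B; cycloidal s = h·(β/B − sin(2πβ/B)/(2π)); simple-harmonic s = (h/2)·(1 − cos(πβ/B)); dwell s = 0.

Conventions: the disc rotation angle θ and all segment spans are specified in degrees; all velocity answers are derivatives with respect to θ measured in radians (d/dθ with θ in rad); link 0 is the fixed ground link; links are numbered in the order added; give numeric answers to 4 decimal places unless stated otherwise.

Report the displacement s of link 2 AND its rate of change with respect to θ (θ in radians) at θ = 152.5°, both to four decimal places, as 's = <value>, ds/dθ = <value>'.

seg 1 [0°–48.9°] uniform, h=18: full span → s += 18 → s = 18.0000
seg 2 [48.9°–157.4°] cycloidal, h=-12: θ=152.5° here. β=103.6, B=108.5. -12·(0.9548 − sin(2π·0.9548)/(2π)) = -11.9928 → s = 6.0072
velocity in seg [48.9°–157.4°] (cycloidal), θ in radians: β = 103.6° = 1.8082 rad, B = 108.5° = 1.8937 rad; ds/dθ = (h/B)(1 − cos(2πβ/B)) = ((-12)/1.8937)(1 − cos(2π·0.9548)) = -0.253408 mm/rad

s = 6.0072, ds/dθ = -0.2534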